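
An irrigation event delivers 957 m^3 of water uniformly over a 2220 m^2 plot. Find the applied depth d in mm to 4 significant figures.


Approach: apply depth from volume over area, d = (V/A)*1000.
d = (957 / 2220) * 1000 = 431.1 mm
Therefore the applied depth d = 431.1 mm.


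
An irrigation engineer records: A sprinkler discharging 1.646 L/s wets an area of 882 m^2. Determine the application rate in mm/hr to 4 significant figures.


Approach: apply the application rate relation, rate = (Q/A)*3600.
rate = (1.646 / 882) * 3600 = 6.718 mm/hr
Therefore the application rate = 6.718 mm/hr.


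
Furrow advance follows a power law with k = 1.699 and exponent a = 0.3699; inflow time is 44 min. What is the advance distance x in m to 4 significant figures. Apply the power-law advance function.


Approach: apply the power-law advance function, x = k*t^a.
x = 1.699 * 44^0.3699 = 6.888 m
Therefore the advance distance x = 6.888 m.


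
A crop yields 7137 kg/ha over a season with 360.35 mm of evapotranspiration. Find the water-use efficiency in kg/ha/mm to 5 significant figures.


Approach: apply the water-use efficiency ratio, WUE = yield/ET.
WUE = 7137 / 360.35 = 19.806 kg/ha/mm
Therefore the water-use efficiency = 19.806 kg/ha/mm.


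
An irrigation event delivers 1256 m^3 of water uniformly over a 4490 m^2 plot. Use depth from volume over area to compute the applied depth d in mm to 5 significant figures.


Approach: apply depth from volume over area, d = (V/A)*1000.
d = (1256 / 4490) * 1000 = 279.73 mm
Therefore the applied depth d = 279.73 mm.


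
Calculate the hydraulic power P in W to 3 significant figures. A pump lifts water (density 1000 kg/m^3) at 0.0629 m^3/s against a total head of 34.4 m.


Approach: apply the hydraulic power relation, P = rho*g*Q*H.
P = 1000 * 9.81 * 0.0629 * 34.4 = 21200 W
Therefore the hydraulic power P = 21200 W.


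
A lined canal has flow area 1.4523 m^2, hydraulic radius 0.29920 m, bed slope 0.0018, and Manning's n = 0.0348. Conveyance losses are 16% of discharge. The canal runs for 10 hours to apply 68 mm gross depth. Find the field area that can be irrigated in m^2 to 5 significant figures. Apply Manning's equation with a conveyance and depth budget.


Approach: apply Manning's equation with a conveyance and depth budget, Q = (1/n)*A*R^(2/3)*S^(1/2); Q_field = Q*(1-loss); Area = Q_field*t/(d/1000).
Step 1 — canal discharge (Manning's equation):
  Q = (1/0.0348) * 1.4523 * 0.29920^(2/3) * 0.0018^(1/2) = 0.7920533 m^3/s
Step 2 — delivered flow: Q_field = 0.7920533*(1 - 16/100) = 0.6653248 m^3/s
Step 3 — volume delivered: V = 0.6653248 * 10*3600 = 23951.69 m^3
Step 4 — area served: A = V / (depth/1000) = 23951.69 / 0.068 = 352230 m^2
Therefore the field area that can be irrigated = 352230 m^2.


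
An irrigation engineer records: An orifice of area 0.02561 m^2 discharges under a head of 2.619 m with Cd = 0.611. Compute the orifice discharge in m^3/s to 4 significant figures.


Approach: apply the orifice equation, Q = Cd*A*sqrt(2*g*h).
Q = 0.611 * 0.02561 * sqrt(2*9.81*2.619) = 0.1122 m^3/s
Therefore the orifice discharge = 0.1122 m^3/s.


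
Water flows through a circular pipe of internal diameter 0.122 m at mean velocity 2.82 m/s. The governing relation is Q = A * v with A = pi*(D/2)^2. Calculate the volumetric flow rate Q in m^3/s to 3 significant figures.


A = pi*(0.122/2)^2 = 0.011690 m^2
Q = 0.011690 * 2.82 = 0.0330 m^3/s
Therefore the volumetric flow rate Q = 0.0330 m^3/s.


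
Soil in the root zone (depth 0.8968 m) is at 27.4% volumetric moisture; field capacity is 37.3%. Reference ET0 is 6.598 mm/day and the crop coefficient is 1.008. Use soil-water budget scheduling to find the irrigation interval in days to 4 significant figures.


Approach: apply soil-water budget scheduling, SMD = (FC-theta)/100*depth*1000; ETc = ET0*Kc; interval = SMD/ETc.
Step 1 — soil moisture deficit:
  SMD = (37.3 - 27.4)/100 * 0.8968 * 1000 = 88.7832 mm
Step 2 — daily crop ET (ETc = ET0*Kc):
  ETc = 6.598 * 1.008 = 6.65078 mm/day
Step 3 — irrigation interval (SMD/ETc):
  interval = 88.7832 / 6.65078 = 13.35 days
Therefore the irrigation interval = 13.35 days.


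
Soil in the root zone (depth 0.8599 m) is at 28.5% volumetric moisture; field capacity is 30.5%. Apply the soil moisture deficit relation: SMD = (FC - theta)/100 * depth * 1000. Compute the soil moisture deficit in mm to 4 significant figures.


SMD = (30.5 - 28.5)/100 * 0.8599 * 1000 = 17.20 mm
Therefore the soil moisture deficit = 17.20 mm.


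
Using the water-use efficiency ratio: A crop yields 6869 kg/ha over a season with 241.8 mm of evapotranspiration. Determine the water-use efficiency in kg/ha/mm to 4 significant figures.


Approach: apply the water-use efficiency ratio, WUE = yield/ET.
WUE = 6869 / 241.8 = 28.41 kg/ha/mm
Therefore the water-use efficiency = 28.41 kg/ha/mm.


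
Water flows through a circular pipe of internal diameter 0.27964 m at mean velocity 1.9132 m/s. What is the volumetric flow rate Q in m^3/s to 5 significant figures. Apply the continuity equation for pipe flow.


Approach: apply the continuity equation for pipe flow, Q = A * v with A = pi*(D/2)^2.
A = pi*(0.27964/2)^2 = 0.06141698 m^2
Q = 0.06141698 * 1.9132 = 0.11750 m^3/s
Therefore the volumetric flow rate Q = 0.11750 m^3/s.


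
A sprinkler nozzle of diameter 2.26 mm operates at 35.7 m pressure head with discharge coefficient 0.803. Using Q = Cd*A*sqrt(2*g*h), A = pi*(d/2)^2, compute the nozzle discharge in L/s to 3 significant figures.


A = pi*(2.26e-3/2)^2 = 4.0115e-06 m^2
Q = 0.803 * 4.0115e-06 * sqrt(2*9.81*35.7) * 1000 = 0.0853 L/s
Therefore the nozzle discharge = 0.0853 L/s.


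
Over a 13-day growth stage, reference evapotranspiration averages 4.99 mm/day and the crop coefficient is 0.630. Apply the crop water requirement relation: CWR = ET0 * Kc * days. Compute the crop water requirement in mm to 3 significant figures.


CWR = 4.99 * 0.630 * 13 = 40.9 mm
Therefore the crop water requirement = 40.9 mm.


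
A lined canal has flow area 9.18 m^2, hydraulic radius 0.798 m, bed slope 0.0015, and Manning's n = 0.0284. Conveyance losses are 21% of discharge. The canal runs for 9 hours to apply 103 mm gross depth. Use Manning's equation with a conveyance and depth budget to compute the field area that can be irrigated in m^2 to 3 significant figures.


Approach: apply Manning's equation with a conveyance and depth budget, Q = (1/n)*A*R^(2/3)*S^(1/2); Q_field = Q*(1-loss); Area = Q_field*t/(d/1000).
Step 1 — canal discharge (Manning's equation):
  Q = (1/0.0284) * 9.18 * 0.798^(2/3) * 0.0015^(1/2) = 10.771 m^3/s
Step 2 — delivered flow: Q_field = 10.771*(1 - 21/100) = 8.5087 m^3/s
Step 3 — volume delivered: V = 8.5087 * 9*3600 = 275680 m^3
Step 4 — area served: A = V / (depth/1000) = 275680 / 0.103 = 2680000 m^2
Therefore the field area that can be irrigated = 2680000 m^2.


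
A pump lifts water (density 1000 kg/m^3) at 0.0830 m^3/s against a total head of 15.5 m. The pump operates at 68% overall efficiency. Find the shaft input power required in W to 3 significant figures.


Approach: apply hydraulic power then efficiency conversion, P = rho*g*Q*H; P_in = P/eta.
Step 1 — hydraulic power (P = rho*g*Q*H):
  P = 1000 * 9.81 * 0.0830 * 15.5 = 12621 W
Step 2 — input power: P_in = P/eta = 12621 / 0.68 = 18600 W
Therefore the shaft input power required = 18600 W.


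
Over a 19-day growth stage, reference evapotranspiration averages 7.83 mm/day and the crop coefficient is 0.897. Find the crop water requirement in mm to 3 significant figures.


Approach: apply the crop water requirement relation, CWR = ET0 * Kc * days.
CWR = 7.83 * 0.897 * 19 = 133 mm
Therefore the crop water requirement = 133 mm.


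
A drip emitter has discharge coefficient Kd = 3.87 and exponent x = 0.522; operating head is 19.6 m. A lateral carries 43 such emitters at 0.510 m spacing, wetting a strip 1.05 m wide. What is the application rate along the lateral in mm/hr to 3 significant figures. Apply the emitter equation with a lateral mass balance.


Approach: apply the emitter equation with a lateral mass balance, q = Kd*h^x; Q = n*q; rate = Q/(n*spacing*width).
Step 1 — single emitter flow (q = Kd*h^x):
  q = 3.87 * 19.6^0.522 = 18.292 L/hr
Step 2 — total lateral flow: Q = 43 * 18.292 = 786.57 L/hr
Step 3 — wetted area: A = 43 * 0.510 * 1.05 = 23.027 m^2
Step 4 — application rate: Q/A = 786.57/23.027 = 34.2 mm/hr
Therefore the application rate along the lateral = 34.2 mm/hr.


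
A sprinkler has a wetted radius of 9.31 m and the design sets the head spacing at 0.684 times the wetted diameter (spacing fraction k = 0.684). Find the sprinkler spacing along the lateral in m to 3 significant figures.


Approach: apply the sprinkler spacing rule (spacing as a fraction of wetted diameter), S = k*(2*R).
S = 0.684 * (2 * 9.31) = 12.7 m
Therefore the sprinkler spacing along the lateral = 12.7 m.


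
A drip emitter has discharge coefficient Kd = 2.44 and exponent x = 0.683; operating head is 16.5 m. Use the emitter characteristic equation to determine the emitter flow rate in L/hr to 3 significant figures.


Approach: apply the emitter characteristic equation, q = Kd * h^x.
q = 2.44 * 16.5^0.683 = 16.6 L/hr
Therefore the emitter flow rate = 16.6 L/hr.


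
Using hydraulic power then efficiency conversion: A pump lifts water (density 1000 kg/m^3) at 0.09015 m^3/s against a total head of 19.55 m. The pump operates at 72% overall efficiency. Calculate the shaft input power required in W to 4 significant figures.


Approach: apply hydraulic power then efficiency conversion, P = rho*g*Q*H; P_in = P/eta.
Step 1 — hydraulic power (P = rho*g*Q*H):
  P = 1000 * 9.81 * 0.09015 * 19.55 = 17289.5 W
Step 2 — input power: P_in = P/eta = 17289.5 / 0.72 = 24010 W
Therefore the shaft input power required = 24010 W.


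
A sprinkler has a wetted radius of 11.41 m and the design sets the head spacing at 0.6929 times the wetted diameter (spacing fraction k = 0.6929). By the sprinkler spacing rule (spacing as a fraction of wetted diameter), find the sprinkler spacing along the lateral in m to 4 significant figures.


Approach: apply the sprinkler spacing rule (spacing as a fraction of wetted diameter), S = k*(2*R).
S = 0.6929 * (2 * 11.41) = 15.81 m
Therefore the sprinkler spacing along the lateral = 15.81 m.


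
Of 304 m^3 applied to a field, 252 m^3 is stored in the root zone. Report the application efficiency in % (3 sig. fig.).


Approach: apply the application efficiency ratio, Ea = (stored/applied)*100.
Ea = (252/304)*100 = 82.9 %
Therefore the application efficiency = 82.9 %.


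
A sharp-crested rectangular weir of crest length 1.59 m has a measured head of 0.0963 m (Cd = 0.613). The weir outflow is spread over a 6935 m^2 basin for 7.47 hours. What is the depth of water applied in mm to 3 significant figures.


Approach: apply the rectangular weir equation with a volume-to-depth conversion, Q = (2/3)*Cd*L*sqrt(2g)*H^1.5; d = Q*t/A * 1000.
Step 1 — weir discharge:
  Q = (2/3)*0.613*1.59*sqrt(2*9.81)*0.0963^1.5 = 0.086011 m^3/s
Step 2 — volume: V = 0.086011 * 7.47*3600 = 2313.0 m^3
Step 3 — depth: d = V/A * 1000 = 2313.0/6935 * 1000 = 334 mm
Therefore the depth of water applied = 334 mm.


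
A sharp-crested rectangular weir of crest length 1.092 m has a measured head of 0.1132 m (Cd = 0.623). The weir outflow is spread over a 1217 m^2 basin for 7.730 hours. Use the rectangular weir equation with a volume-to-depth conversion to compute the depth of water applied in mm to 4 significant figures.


Approach: apply the rectangular weir equation with a volume-to-depth conversion, Q = (2/3)*Cd*L*sqrt(2g)*H^1.5; d = Q*t/A * 1000.
Step 1 — weir discharge:
  Q = (2/3)*0.623*1.092*sqrt(2*9.81)*0.1132^1.5 = 0.0765136 m^3/s
Step 2 — volume: V = 0.0765136 * 7.730*3600 = 2129.22 m^3
Step 3 — depth: d = V/A * 1000 = 2129.22/1217 * 1000 = 1750 mm
Therefore the depth of water applied = 1750 mm.


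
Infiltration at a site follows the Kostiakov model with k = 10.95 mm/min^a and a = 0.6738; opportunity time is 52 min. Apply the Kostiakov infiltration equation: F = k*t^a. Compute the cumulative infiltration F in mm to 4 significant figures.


F = 10.95 * 52^0.6738 = 156.9 mm
Therefore the cumulative infiltration F = 156.9 mm.


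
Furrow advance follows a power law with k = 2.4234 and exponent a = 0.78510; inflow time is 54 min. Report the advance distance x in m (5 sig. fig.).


Approach: apply the power-law advance function, x = k*t^a.
x = 2.4234 * 54^0.78510 = 55.530 m
Therefore the advance distance x = 55.530 m.


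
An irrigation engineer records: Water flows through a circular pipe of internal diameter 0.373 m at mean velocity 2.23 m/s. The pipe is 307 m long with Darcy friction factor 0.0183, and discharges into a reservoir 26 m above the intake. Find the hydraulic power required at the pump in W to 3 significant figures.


Approach: apply continuity + Darcy-Weisbach + hydraulic power, Q = A*v; hf = f*(L/D)*(v^2/(2g)); H = static + hf; P = rho*g*Q*H.
Step 1 — flow rate (continuity, Q = A*v):
  A = pi*(0.373/2)^2 = 0.10927 m^2
  Q = 0.10927 * 2.23 = 0.24368 m^3/s
Step 2 — friction head loss (Darcy-Weisbach):
  hf = 0.0183 * (307/0.373) * (2.23^2 / (2*9.81))
  hf = 3.8176 m
Step 3 — total head: H = 26 + 3.8176 = 29.818 m
Step 4 — hydraulic power (P = rho*g*Q*H):
  P = 1000 * 9.81 * 0.24368 * 29.818 = 71300 W
Therefore the hydraulic power required at the pump = 71300 W.


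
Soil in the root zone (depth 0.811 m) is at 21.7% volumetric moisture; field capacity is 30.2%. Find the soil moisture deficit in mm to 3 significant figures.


Approach: apply the soil moisture deficit relation, SMD = (FC - theta)/100 * depth * 1000.
SMD = (30.2 - 21.7)/100 * 0.811 * 1000 = 68.9 mm
Therefore the soil moisture deficit = 68.9 mm.


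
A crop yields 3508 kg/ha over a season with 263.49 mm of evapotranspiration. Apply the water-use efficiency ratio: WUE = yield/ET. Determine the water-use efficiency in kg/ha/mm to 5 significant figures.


WUE = 3508 / 263.49 = 13.314 kg/ha/mm
Therefore the water-use efficiency = 13.314 kg/ha/mm.


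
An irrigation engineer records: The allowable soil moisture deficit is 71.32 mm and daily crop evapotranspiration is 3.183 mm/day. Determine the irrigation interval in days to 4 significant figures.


Approach: apply the irrigation interval relation, interval = SMD / ETc.
interval = 71.32 / 3.183 = 22.41 days
Therefore the irrigation interval = 22.41 days.


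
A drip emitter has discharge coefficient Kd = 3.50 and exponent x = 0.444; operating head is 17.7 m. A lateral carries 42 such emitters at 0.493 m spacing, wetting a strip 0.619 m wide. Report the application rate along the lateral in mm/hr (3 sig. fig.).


Approach: apply the emitter equation with a lateral mass balance, q = Kd*h^x; Q = n*q; rate = Q/(n*spacing*width).
Step 1 — single emitter flow (q = Kd*h^x):
  q = 3.50 * 17.7^0.444 = 12.536 L/hr
Step 2 — total lateral flow: Q = 42 * 12.536 = 526.52 L/hr
Step 3 — wetted area: A = 42 * 0.493 * 0.619 = 12.817 m^2
Step 4 — application rate: Q/A = 526.52/12.817 = 41.1 mm/hr
Therefore the application rate along the lateral = 41.1 mm/hr.


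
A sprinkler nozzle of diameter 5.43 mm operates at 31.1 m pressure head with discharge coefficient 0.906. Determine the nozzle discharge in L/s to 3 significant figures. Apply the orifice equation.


Approach: apply the orifice equation, Q = Cd*A*sqrt(2*g*h), A = pi*(d/2)^2.
A = pi*(5.43e-3/2)^2 = 2.3157e-05 m^2
Q = 0.906 * 2.3157e-05 * sqrt(2*9.81*31.1) * 1000 = 0.518 L/s
Therefore the nozzle discharge = 0.518 L/s.


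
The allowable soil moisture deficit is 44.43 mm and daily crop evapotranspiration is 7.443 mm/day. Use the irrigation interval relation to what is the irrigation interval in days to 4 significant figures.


Approach: apply the irrigation interval relation, interval = SMD / ETc.
interval = 44.43 / 7.443 = 5.969 days
Therefore the irrigation interval = 5.969 days.


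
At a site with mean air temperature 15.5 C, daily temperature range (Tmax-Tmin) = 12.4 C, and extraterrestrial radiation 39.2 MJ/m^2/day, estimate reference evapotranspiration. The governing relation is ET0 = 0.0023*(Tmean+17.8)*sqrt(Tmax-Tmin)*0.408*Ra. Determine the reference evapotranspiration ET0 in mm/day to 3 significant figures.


ET0 = 0.0023*(15.5+17.8)*sqrt(12.4)*0.408*39.2 = 4.31 mm/day
Therefore the reference evapotranspiration ET0 = 4.31 mm/day.


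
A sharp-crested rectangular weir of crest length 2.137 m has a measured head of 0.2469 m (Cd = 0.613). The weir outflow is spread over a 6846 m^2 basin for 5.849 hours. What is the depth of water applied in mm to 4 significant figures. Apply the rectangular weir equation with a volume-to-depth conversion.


Approach: apply the rectangular weir equation with a volume-to-depth conversion, Q = (2/3)*Cd*L*sqrt(2g)*H^1.5; d = Q*t/A * 1000.
Step 1 — weir discharge:
  Q = (2/3)*0.613*2.137*sqrt(2*9.81)*0.2469^1.5 = 0.474575 m^3/s
Step 2 — volume: V = 0.474575 * 5.849*3600 = 9992.84 m^3
Step 3 — depth: d = V/A * 1000 = 9992.84/6846 * 1000 = 1460 mm
Therefore the depth of water applied = 1460 mm.


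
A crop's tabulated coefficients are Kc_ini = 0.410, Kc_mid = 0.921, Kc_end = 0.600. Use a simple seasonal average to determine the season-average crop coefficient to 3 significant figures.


Approach: apply a simple seasonal average, Kc_avg = (Kc_ini + Kc_mid + Kc_end)/3.
Kc_avg = (0.410 + 0.921 + 0.600)/3 = 0.644
Therefore the season-average crop coefficient = 0.644.


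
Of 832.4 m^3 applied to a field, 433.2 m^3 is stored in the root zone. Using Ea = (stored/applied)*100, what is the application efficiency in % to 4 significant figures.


Ea = (433.2/832.4)*100 = 52.04 %
Therefore the application efficiency = 52.04 %.


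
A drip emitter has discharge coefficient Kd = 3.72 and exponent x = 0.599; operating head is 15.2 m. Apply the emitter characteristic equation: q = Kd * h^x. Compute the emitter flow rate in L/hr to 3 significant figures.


q = 3.72 * 15.2^0.599 = 19.0 L/hr
Therefore the emitter flow rate = 19.0 L/hr.


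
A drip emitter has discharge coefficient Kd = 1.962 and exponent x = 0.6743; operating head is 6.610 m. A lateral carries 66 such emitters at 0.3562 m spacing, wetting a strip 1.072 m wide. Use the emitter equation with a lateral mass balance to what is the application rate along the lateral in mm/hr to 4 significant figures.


Approach: apply the emitter equation with a lateral mass balance, q = Kd*h^x; Q = n*q; rate = Q/(n*spacing*width).
Step 1 — single emitter flow (q = Kd*h^x):
  q = 1.962 * 6.610^0.6743 = 7.01069 L/hr
Step 2 — total lateral flow: Q = 66 * 7.01069 = 462.706 L/hr
Step 3 — wetted area: A = 66 * 0.3562 * 1.072 = 25.2019 m^2
Step 4 — application rate: Q/A = 462.706/25.2019 = 18.36 mm/hr
Therefore the application rate along the lateral = 18.36 mm/hr.


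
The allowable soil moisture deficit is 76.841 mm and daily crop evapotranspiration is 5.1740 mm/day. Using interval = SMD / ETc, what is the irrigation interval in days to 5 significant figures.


interval = 76.841 / 5.1740 = 14.851 days
Therefore the irrigation interval = 14.851 days.


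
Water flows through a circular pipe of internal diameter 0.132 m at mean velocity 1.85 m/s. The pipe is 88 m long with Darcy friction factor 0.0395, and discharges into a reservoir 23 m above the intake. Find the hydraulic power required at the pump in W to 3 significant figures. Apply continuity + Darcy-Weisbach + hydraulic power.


Approach: apply continuity + Darcy-Weisbach + hydraulic power, Q = A*v; hf = f*(L/D)*(v^2/(2g)); H = static + hf; P = rho*g*Q*H.
Step 1 — flow rate (continuity, Q = A*v):
  A = pi*(0.132/2)^2 = 0.013685 m^2
  Q = 0.013685 * 1.85 = 0.025317 m^3/s
Step 2 — friction head loss (Darcy-Weisbach):
  hf = 0.0395 * (88/0.132) * (1.85^2 / (2*9.81))
  hf = 4.5936 m
Step 3 — total head: H = 23 + 4.5936 = 27.594 m
Step 4 — hydraulic power (P = rho*g*Q*H):
  P = 1000 * 9.81 * 0.025317 * 27.594 = 6850 W
Therefore the hydraulic power required at the pump = 6850 W.


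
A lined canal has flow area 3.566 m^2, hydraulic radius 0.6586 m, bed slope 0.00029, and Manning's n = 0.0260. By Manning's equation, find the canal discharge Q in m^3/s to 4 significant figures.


Approach: apply Manning's equation, Q = (1/n)*A*R^(2/3)*S^(1/2).
Q = (1/0.0260) * 3.566 * 0.6586^(2/3) * 0.00029^(1/2) = 1.768 m^3/s
Therefore the canal discharge Q = 1.768 m^3/s.


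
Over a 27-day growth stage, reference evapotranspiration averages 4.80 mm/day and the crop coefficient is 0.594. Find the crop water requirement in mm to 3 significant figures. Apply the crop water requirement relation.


Approach: apply the crop water requirement relation, CWR = ET0 * Kc * days.
CWR = 4.80 * 0.594 * 27 = 77.0 mm
Therefore the crop water requirement = 77.0 mm.


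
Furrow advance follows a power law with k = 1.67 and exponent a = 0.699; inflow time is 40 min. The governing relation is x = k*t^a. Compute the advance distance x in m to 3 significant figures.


x = 1.67 * 40^0.699 = 22.0 m
Therefore the advance distance x = 22.0 m.


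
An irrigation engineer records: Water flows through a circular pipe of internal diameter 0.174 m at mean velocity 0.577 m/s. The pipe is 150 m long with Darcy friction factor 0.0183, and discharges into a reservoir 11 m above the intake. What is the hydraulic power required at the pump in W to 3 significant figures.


Approach: apply continuity + Darcy-Weisbach + hydraulic power, Q = A*v; hf = f*(L/D)*(v^2/(2g)); H = static + hf; P = rho*g*Q*H.
Step 1 — flow rate (continuity, Q = A*v):
  A = pi*(0.174/2)^2 = 0.023779 m^2
  Q = 0.023779 * 0.577 = 0.013720 m^3/s
Step 2 — friction head loss (Darcy-Weisbach):
  hf = 0.0183 * (150/0.174) * (0.577^2 / (2*9.81))
  hf = 0.26770 m
Step 3 — total head: H = 11 + 0.26770 = 11.268 m
Step 4 — hydraulic power (P = rho*g*Q*H):
  P = 1000 * 9.81 * 0.013720 * 11.268 = 1520 W
Therefore the hydraulic power required at the pump = 1520 W.


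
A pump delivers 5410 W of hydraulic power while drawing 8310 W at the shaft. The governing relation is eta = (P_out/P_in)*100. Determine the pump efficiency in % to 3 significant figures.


eta = (5410 / 8310) * 100 = 65.1 %
Therefore the pump efficiency = 65.1 %.


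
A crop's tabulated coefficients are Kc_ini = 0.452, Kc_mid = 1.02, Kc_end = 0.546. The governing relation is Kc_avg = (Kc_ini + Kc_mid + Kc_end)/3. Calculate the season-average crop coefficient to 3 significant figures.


Kc_avg = (0.452 + 1.02 + 0.546)/3 = 0.673
Therefore the season-average crop coefficient = 0.673.


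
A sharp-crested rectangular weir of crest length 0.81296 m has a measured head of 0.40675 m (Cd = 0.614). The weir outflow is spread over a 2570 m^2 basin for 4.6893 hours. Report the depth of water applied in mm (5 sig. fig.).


Approach: apply the rectangular weir equation with a volume-to-depth conversion, Q = (2/3)*Cd*L*sqrt(2g)*H^1.5; d = Q*t/A * 1000.
Step 1 — weir discharge:
  Q = (2/3)*0.614*0.81296*sqrt(2*9.81)*0.40675^1.5 = 0.3823729 m^3/s
Step 2 — volume: V = 0.3823729 * 4.6893*3600 = 6455.021 m^3
Step 3 — depth: d = V/A * 1000 = 6455.021/2570 * 1000 = 2511.7 mm
Therefore the depth of water applied = 2511.7 mm.


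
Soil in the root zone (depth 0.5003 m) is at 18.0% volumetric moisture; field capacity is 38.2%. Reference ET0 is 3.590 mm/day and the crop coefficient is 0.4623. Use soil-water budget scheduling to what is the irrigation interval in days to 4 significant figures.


Approach: apply soil-water budget scheduling, SMD = (FC-theta)/100*depth*1000; ETc = ET0*Kc; interval = SMD/ETc.
Step 1 — soil moisture deficit:
  SMD = (38.2 - 18.0)/100 * 0.5003 * 1000 = 101.061 mm
Step 2 — daily crop ET (ETc = ET0*Kc):
  ETc = 3.590 * 0.4623 = 1.65966 mm/day
Step 3 — irrigation interval (SMD/ETc):
  interval = 101.061 / 1.65966 = 60.89 days
Therefore the irrigation interval = 60.89 days.


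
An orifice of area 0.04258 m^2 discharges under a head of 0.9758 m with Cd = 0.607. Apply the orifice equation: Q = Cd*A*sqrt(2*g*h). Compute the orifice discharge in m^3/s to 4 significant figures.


Q = 0.607 * 0.04258 * sqrt(2*9.81*0.9758) = 0.1131 m^3/s
Therefore the orifice discharge = 0.1131 m^3/s.


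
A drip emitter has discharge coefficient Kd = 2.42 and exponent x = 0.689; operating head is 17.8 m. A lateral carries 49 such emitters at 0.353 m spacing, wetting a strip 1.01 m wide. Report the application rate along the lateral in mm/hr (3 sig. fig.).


Approach: apply the emitter equation with a lateral mass balance, q = Kd*h^x; Q = n*q; rate = Q/(n*spacing*width).
Step 1 — single emitter flow (q = Kd*h^x):
  q = 2.42 * 17.8^0.689 = 17.594 L/hr
Step 2 — total lateral flow: Q = 49 * 17.594 = 862.09 L/hr
Step 3 — wetted area: A = 49 * 0.353 * 1.01 = 17.470 m^2
Step 4 — application rate: Q/A = 862.09/17.470 = 49.3 mm/hr
Therefore the application rate along the lateral = 49.3 mm/hr.


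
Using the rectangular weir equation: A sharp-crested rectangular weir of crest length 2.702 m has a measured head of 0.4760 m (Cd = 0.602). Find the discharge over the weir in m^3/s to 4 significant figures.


Approach: apply the rectangular weir equation, Q = (2/3)*Cd*L*sqrt(2g)*H^1.5.
Q = (2/3)*0.602*2.702*sqrt(2*9.81)*0.4760^1.5 = 1.577 m^3/s
Therefore the discharge over the weir = 1.577 m^3/s.


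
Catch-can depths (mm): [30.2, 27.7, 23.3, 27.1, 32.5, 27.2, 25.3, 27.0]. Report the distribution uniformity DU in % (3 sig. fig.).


Approach: apply the low-quarter distribution uniformity, DU = (mean of lowest quarter of readings / overall mean)*100.
sorted lowest 2 of 8: [23.3, 25.3] -> mean = 24.300 mm
overall mean = 27.538 mm
DU = (24.300/27.538)*100 = 88.2 %
Therefore the distribution uniformity DU = 88.2 %.


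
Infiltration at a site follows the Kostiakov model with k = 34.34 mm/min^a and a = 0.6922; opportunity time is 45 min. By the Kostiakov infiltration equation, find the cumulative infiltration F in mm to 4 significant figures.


Approach: apply the Kostiakov infiltration equation, F = k*t^a.
F = 34.34 * 45^0.6922 = 478.8 mm
Therefore the cumulative infiltration F = 478.8 mm.


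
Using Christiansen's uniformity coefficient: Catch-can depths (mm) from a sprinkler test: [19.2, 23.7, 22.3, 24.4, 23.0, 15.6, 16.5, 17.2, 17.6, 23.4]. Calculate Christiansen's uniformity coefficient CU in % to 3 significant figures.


Approach: apply Christiansen's uniformity coefficient, CU = (1 - mean_abs_deviation/mean)*100.
mean = 20.290 mm
mean |d_i - mean| = 3.0700 mm
CU = (1 - 3.0700/20.290)*100 = 84.9 %
Therefore Christiansen's uniformity coefficient CU = 84.9 %.


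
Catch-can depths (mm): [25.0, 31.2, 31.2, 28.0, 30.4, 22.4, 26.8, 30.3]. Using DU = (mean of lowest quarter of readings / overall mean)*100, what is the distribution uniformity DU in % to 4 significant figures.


sorted lowest 2 of 8: [22.4, 25.0] -> mean = 23.7000 mm
overall mean = 28.1625 mm
DU = (23.7000/28.1625)*100 = 84.15 %
Therefore the distribution uniformity DU = 84.15 %.


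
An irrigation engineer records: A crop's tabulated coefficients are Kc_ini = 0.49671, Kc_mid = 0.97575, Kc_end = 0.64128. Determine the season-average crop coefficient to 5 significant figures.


Approach: apply a simple seasonal average, Kc_avg = (Kc_ini + Kc_mid + Kc_end)/3.
Kc_avg = (0.49671 + 0.97575 + 0.64128)/3 = 0.70458
Therefore the season-average crop coefficient = 0.70458.


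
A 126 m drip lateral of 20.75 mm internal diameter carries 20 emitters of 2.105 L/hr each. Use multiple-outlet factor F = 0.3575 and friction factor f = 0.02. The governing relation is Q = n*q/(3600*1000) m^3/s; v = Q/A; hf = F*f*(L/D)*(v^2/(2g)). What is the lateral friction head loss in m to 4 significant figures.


Q = 20*2.105/(3600*1000) = 1.16944e-05 m^3/s
A = pi*(20.75e-3/2)^2 = 3.38163e-04 m^2, so v = Q/A = 0.0345823 m/s
hf = 0.3575*0.02*(126/0.02075)*(0.0345823^2/(2*9.81)) = 0.002646 m
Therefore the lateral friction head loss = 0.002646 m.


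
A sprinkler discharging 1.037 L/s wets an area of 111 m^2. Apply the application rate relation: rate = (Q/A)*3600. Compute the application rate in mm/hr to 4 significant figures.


rate = (1.037 / 111) * 3600 = 33.63 mm/hr
Therefore the application rate = 33.63 mm/hr.


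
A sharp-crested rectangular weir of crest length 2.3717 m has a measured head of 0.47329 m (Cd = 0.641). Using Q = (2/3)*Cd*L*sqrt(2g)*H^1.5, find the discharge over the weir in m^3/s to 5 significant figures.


Q = (2/3)*0.641*2.3717*sqrt(2*9.81)*0.47329^1.5 = 1.4617 m^3/s
Therefore the discharge over the weir = 1.4617 m^3/s.


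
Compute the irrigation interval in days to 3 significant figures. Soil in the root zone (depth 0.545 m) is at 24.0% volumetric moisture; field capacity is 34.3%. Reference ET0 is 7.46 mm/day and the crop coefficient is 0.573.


Approach: apply soil-water budget scheduling, SMD = (FC-theta)/100*depth*1000; ETc = ET0*Kc; interval = SMD/ETc.
Step 1 — soil moisture deficit:
  SMD = (34.3 - 24.0)/100 * 0.545 * 1000 = 56.135 mm
Step 2 — daily crop ET (ETc = ET0*Kc):
  ETc = 7.46 * 0.573 = 4.2746 mm/day
Step 3 — irrigation interval (SMD/ETc):
  interval = 56.135 / 4.2746 = 13.1 days
Therefore the irrigation interval = 13.1 days.


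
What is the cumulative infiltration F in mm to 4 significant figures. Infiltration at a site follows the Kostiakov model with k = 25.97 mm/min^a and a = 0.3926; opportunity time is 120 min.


Approach: apply the Kostiakov infiltration equation, F = k*t^a.
F = 25.97 * 120^0.3926 = 170.1 mm
Therefore the cumulative infiltration F = 170.1 mm.


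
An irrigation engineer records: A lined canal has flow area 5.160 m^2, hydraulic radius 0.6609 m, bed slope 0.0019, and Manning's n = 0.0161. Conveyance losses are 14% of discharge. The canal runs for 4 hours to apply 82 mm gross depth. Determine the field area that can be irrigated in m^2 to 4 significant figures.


Approach: apply Manning's equation with a conveyance and depth budget, Q = (1/n)*A*R^(2/3)*S^(1/2); Q_field = Q*(1-loss); Area = Q_field*t/(d/1000).
Step 1 — canal discharge (Manning's equation):
  Q = (1/0.0161) * 5.160 * 0.6609^(2/3) * 0.0019^(1/2) = 10.5996 m^3/s
Step 2 — delivered flow: Q_field = 10.5996*(1 - 14/100) = 9.11569 m^3/s
Step 3 — volume delivered: V = 9.11569 * 4*3600 = 131266 m^3
Step 4 — area served: A = V / (depth/1000) = 131266 / 0.082 = 1601000 m^2
Therefore the field area that can be irrigated = 1601000 m^2.


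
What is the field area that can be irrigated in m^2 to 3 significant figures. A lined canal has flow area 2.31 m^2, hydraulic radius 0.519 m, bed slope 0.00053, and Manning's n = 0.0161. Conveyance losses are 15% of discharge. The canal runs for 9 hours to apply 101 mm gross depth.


Approach: apply Manning's equation with a conveyance and depth budget, Q = (1/n)*A*R^(2/3)*S^(1/2); Q_field = Q*(1-loss); Area = Q_field*t/(d/1000).
Step 1 — canal discharge (Manning's equation):
  Q = (1/0.0161) * 2.31 * 0.519^(2/3) * 0.00053^(1/2) = 2.1332 m^3/s
Step 2 — delivered flow: Q_field = 2.1332*(1 - 15/100) = 1.8132 m^3/s
Step 3 — volume delivered: V = 1.8132 * 9*3600 = 58749 m^3
Step 4 — area served: A = V / (depth/1000) = 58749 / 0.101 = 582000 m^2
Therefore the field area that can be irrigated = 582000 m^2.


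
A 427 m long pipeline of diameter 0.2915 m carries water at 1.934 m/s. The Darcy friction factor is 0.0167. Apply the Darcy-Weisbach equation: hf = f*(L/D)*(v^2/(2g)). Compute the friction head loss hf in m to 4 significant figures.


hf = 0.0167 * (427/0.2915) * (1.934^2 / (2*9.81))
hf = 4.664 m
Therefore the friction head loss hf = 4.664 m.


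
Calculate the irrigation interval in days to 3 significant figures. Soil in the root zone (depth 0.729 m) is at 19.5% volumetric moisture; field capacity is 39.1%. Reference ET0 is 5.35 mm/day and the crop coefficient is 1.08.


Approach: apply soil-water budget scheduling, SMD = (FC-theta)/100*depth*1000; ETc = ET0*Kc; interval = SMD/ETc.
Step 1 — soil moisture deficit:
  SMD = (39.1 - 19.5)/100 * 0.729 * 1000 = 142.88 mm
Step 2 — daily crop ET (ETc = ET0*Kc):
  ETc = 5.35 * 1.08 = 5.7780 mm/day
Step 3 — irrigation interval (SMD/ETc):
  interval = 142.88 / 5.7780 = 24.7 days
Therefore the irrigation interval = 24.7 days.


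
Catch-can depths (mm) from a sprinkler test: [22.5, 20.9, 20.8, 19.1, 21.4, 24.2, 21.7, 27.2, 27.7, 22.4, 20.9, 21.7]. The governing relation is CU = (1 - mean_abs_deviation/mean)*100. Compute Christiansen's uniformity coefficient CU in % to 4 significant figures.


mean = 22.5417 mm
mean |d_i - mean| = 1.91250 mm
CU = (1 - 1.91250/22.5417)*100 = 91.52 %
Therefore Christiansen's uniformity coefficient CU = 91.52 %.


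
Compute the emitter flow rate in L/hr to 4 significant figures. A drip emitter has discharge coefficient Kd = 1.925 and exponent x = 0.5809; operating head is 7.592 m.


Approach: apply the emitter characteristic equation, q = Kd * h^x.
q = 1.925 * 7.592^0.5809 = 6.249 L/hr
Therefore the emitter flow rate = 6.249 L/hr.


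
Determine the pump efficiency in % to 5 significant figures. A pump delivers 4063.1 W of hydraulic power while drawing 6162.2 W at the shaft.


Approach: apply the efficiency ratio, eta = (P_out/P_in)*100.
eta = (4063.1 / 6162.2) * 100 = 65.936 %
Therefore the pump efficiency = 65.936 %.


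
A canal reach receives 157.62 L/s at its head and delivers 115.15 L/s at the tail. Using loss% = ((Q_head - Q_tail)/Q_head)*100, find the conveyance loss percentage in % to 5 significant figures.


loss = ((157.62 - 115.15)/157.62)*100 = 26.945 %
Therefore the conveyance loss percentage = 26.945 %.


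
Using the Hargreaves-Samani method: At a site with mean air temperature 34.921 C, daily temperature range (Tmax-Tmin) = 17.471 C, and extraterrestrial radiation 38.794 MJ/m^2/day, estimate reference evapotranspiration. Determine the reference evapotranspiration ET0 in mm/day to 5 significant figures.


Approach: apply the Hargreaves-Samani method, ET0 = 0.0023*(Tmean+17.8)*sqrt(Tmax-Tmin)*0.408*Ra.
ET0 = 0.0023*(34.921+17.8)*sqrt(17.471)*0.408*38.794 = 8.0222 mm/day
Therefore the reference evapotranspiration ET0 = 8.0222 mm/day.


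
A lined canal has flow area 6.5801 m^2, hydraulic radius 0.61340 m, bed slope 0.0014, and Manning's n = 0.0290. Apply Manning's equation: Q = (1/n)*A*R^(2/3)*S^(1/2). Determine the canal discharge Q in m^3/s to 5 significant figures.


Q = (1/0.0290) * 6.5801 * 0.61340^(2/3) * 0.0014^(1/2) = 6.1291 m^3/s
Therefore the canal discharge Q = 6.1291 m^3/s.


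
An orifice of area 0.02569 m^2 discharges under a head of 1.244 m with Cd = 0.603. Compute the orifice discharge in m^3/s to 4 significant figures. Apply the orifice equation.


Approach: apply the orifice equation, Q = Cd*A*sqrt(2*g*h).
Q = 0.603 * 0.02569 * sqrt(2*9.81*1.244) = 0.07653 m^3/s
Therefore the orifice discharge = 0.07653 m^3/s.


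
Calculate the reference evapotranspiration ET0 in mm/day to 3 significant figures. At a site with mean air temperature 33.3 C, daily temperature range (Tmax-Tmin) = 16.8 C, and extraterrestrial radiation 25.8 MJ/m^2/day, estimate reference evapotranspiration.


Approach: apply the Hargreaves-Samani method, ET0 = 0.0023*(Tmean+17.8)*sqrt(Tmax-Tmin)*0.408*Ra.
ET0 = 0.0023*(33.3+17.8)*sqrt(16.8)*0.408*25.8 = 5.07 mm/day
Therefore the reference evapotranspiration ET0 = 5.07 mm/day.


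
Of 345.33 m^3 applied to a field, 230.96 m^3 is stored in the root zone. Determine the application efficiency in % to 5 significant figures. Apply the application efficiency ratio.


Approach: apply the application efficiency ratio, Ea = (stored/applied)*100.
Ea = (230.96/345.33)*100 = 66.881 %
Therefore the application efficiency = 66.881 %.


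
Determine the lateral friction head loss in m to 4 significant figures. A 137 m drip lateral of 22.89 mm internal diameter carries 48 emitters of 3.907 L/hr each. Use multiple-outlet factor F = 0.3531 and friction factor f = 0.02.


Approach: apply Darcy-Weisbach with the multiple-outlet F-factor, Q = n*q/(3600*1000) m^3/s; v = Q/A; hf = F*f*(L/D)*(v^2/(2g)).
Q = 48*3.907/(3600*1000) = 5.20933e-05 m^3/s
A = pi*(22.89e-3/2)^2 = 4.11511e-04 m^2, so v = Q/A = 0.126590 m/s
hf = 0.3531*0.02*(137/0.02289)*(0.126590^2/(2*9.81)) = 0.03452 m
Therefore the lateral friction head loss = 0.03452 m.


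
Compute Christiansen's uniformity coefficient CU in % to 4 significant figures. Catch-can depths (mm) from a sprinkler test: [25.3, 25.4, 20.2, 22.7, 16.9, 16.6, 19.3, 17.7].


Approach: apply Christiansen's uniformity coefficient, CU = (1 - mean_abs_deviation/mean)*100.
mean = 20.5125 mm
mean |d_i - mean| = 2.96562 mm
CU = (1 - 2.96562/20.5125)*100 = 85.54 %
Therefore Christiansen's uniformity coefficient CU = 85.54 %.


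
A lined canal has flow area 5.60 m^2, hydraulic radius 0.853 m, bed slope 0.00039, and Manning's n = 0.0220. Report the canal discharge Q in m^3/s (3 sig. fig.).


Approach: apply Manning's equation, Q = (1/n)*A*R^(2/3)*S^(1/2).
Q = (1/0.0220) * 5.60 * 0.853^(2/3) * 0.00039^(1/2) = 4.52 m^3/s
Therefore the canal discharge Q = 4.52 m^3/s.


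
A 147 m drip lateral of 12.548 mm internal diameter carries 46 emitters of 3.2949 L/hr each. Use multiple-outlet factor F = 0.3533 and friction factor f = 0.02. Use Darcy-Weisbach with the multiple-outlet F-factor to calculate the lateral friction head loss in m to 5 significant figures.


Approach: apply Darcy-Weisbach with the multiple-outlet F-factor, Q = n*q/(3600*1000) m^3/s; v = Q/A; hf = F*f*(L/D)*(v^2/(2g)).
Q = 46*3.2949/(3600*1000) = 4.210150e-05 m^3/s
A = pi*(12.548e-3/2)^2 = 1.236628e-04 m^2, so v = Q/A = 0.3404542 m/s
hf = 0.3533*0.02*(147/0.012548)*(0.3404542^2/(2*9.81)) = 0.48903 m
Therefore the lateral friction head loss = 0.48903 m.


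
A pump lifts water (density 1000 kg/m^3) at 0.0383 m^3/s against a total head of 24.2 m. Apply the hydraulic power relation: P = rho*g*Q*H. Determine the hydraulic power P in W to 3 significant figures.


P = 1000 * 9.81 * 0.0383 * 24.2 = 9090 W
Therefore the hydraulic power P = 9090 W.


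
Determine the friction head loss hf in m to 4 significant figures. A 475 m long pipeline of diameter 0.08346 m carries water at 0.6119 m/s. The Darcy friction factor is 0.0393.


Approach: apply the Darcy-Weisbach equation, hf = f*(L/D)*(v^2/(2g)).
hf = 0.0393 * (475/0.08346) * (0.6119^2 / (2*9.81))
hf = 4.268 m
Therefore the friction head loss hf = 4.268 m.


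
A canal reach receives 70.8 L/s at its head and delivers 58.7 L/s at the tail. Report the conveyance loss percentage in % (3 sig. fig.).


Approach: apply the conveyance loss ratio, loss% = ((Q_head - Q_tail)/Q_head)*100.
loss = ((70.8 - 58.7)/70.8)*100 = 17.1 %
Therefore the conveyance loss percentage = 17.1 %.


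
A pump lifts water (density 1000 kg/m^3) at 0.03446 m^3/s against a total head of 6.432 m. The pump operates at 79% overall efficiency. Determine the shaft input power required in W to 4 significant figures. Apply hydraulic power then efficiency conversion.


Approach: apply hydraulic power then efficiency conversion, P = rho*g*Q*H; P_in = P/eta.
Step 1 — hydraulic power (P = rho*g*Q*H):
  P = 1000 * 9.81 * 0.03446 * 6.432 = 2174.35 W
Step 2 — input power: P_in = P/eta = 2174.35 / 0.79 = 2752 W
Therefore the shaft input power required = 2752 W.


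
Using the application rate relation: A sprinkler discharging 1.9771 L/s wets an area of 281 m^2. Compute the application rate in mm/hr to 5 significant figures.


Approach: apply the application rate relation, rate = (Q/A)*3600.
rate = (1.9771 / 281) * 3600 = 25.329 mm/hr
Therefore the application rate = 25.329 mm/hr.


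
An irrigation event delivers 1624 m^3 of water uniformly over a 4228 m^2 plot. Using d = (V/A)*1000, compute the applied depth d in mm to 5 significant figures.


d = (1624 / 4228) * 1000 = 384.11 mm
Therefore the applied depth d = 384.11 mm.
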